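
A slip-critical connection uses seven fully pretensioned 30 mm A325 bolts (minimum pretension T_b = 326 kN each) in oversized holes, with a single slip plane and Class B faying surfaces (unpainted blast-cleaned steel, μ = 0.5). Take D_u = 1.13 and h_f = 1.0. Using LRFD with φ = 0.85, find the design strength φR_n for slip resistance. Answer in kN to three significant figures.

R_n = μ · D_u · h_f · T_b · n_s · n_b = 0.5 × 1.13 × 1.0 × 326 × 1 × 7 = 1289 kN.
Design strength φR_n = 0.85 × 1289 = 1100 kN.

1100 kN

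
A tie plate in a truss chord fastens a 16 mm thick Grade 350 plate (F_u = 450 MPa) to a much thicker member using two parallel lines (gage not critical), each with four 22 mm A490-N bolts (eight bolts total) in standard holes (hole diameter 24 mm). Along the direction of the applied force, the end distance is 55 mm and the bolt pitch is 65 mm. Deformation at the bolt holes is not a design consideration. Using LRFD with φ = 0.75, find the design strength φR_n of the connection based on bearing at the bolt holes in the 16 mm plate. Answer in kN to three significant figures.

2690 kN

Per bolt r_n = 1.5 l_c t F_u ≤ 3.0 d t F_u; upper limit = 3.0 × 22 × 16 × 450 / 1000 = 475.2 kN.
Edge bolt: l_c = 55 − 24/2 = 43 mm → 1.5 × 43 × 16 × 450 / 1000 = 464.4 → r_n = 464.4 kN.
Interior bolts: l_c = 65 − 24 = 41 mm → 1.5 × 41 × 16 × 450 / 1000 = 442.8 → r_n = 442.8 kN.
R_n = 2 × 464.4 + 6 × 442.8 = 3586 kN.
Design strength φR_n = 0.75 × 3586 = 2690 kN.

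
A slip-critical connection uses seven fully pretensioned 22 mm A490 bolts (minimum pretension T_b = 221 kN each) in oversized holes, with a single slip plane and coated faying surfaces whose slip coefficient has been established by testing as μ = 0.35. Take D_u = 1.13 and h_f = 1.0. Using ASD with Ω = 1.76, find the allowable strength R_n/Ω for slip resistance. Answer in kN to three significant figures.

R_n = μ · D_u · h_f · T_b · n_s · n_b = 0.35 × 1.13 × 1.0 × 221 × 1 × 7 = 611.8 kN.
Allowable strength R_n/Ω = 611.8 / 1.76 = 348 kN.

348 kN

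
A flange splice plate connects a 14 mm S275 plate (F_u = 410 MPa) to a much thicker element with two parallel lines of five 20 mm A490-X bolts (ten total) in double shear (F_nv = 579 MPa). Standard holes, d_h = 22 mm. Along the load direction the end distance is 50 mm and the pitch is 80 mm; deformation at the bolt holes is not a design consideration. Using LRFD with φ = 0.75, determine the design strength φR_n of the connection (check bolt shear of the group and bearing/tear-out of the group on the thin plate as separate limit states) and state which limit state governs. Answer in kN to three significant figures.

2570 kN (bearing governs)

Bolt shear: A_b = π·20²/4 = 314.2 mm²; R_n = 579 × 314.2 × 10 × 2 / 1000 = 3638 kN → 0.75 × 3638 = 2730 kN.
Bearing (1.5 l_c t F_u ≤ 3.0 d t F_u): upper limit = 3.0·20·14·410 / 1000 = 344.4 kN.
  Edge l_c = 50 − 22/2 = 39 → r_n = 335.8 kN; interior l_c = 80 − 22 = 58 → r_n = 344.4 kN.
  R_n,bearing = 2·335.8 + 8·344.4 = 3427 kN → 0.75 × 3427 = 2570 kN.
Bearing governs: 2570 kN.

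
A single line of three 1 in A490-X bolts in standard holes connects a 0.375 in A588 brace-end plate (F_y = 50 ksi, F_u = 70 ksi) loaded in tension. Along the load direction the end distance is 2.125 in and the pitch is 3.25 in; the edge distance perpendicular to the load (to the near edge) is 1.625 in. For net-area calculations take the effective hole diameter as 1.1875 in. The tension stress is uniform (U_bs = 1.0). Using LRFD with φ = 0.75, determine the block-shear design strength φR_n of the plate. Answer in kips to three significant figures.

87.1 kips

Shear plane L_v = 2.125 + 2·3.25 = 8.625 in; A_gv = 8.625 × 0.375 = 3.234 in².
A_nv = (8.625 − 2.5·1.1875) × 0.375 = 2.121 in².
A_nt = (1.625 − 0.5·1.1875) × 0.375 = 0.3867 in².
0.6 F_u A_nv = 89.09 kips; 0.6 F_y A_gv = 97.03 kips → shear rupture governs the shear term.
R_n = 89.09 + 1.0 × 70 × 0.3867 = 116.2 kips.
Design strength φR_n = 0.75 × 116.2 = 87.1 kips.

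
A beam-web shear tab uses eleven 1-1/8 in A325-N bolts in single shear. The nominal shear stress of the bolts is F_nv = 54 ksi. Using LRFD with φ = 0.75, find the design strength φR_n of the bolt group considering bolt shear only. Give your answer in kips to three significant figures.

A_b = π × 1.125² / 4 = 0.994 in².
R_n = F_nv · A_b · n · n_s = 54 × 0.994 × 11 × 1 = 590.4 kips.
Design strength φR_n = 0.75 × 590.4 = 443 kips.

443 kips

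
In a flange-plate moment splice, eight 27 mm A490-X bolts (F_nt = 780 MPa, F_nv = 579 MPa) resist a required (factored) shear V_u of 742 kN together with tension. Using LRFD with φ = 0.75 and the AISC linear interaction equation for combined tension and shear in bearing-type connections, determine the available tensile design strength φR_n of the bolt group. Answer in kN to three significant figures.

2480 kN

A_b = π·27²/4 = 572.6 mm²; f_rv = 742 × 1000 / (8 × 572.6) = 162 MPa.
F'_nt = 1.3 F_nt − (F_nt / φF_nv) f_rv = 1.3·780 − (780/(0.75·579))·162 = 723 MPa, capped at F_nt → F'_nt = 723 MPa.
R_n = F'_nt · A_b · n = 723 × 572.6 × 8 / 1000 = 3312 kN.
Design strength φR_n = 0.75 × 3312 = 2480 kN.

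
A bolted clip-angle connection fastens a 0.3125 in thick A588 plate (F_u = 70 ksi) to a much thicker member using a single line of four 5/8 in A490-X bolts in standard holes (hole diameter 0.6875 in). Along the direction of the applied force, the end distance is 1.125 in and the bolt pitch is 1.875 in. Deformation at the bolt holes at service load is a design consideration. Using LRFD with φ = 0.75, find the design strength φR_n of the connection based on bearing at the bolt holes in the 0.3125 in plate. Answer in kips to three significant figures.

85.5 kips

Per bolt r_n = 1.2 l_c t F_u ≤ 2.4 d t F_u; upper limit = 2.4 × 0.625 × 0.3125 × 70 = 32.81 kips.
Edge bolt: l_c = 1.125 − 0.6875/2 = 0.7812 in → 1.2 × 0.7812 × 0.3125 × 70 = 20.51 → r_n = 20.51 kips.
Interior bolts: l_c = 1.875 − 0.6875 = 1.188 in → 1.2 × 1.188 × 0.3125 × 70 = 31.17 → r_n = 31.17 kips.
R_n = 1 × 20.51 + 3 × 31.17 = 114 kips.
Design strength φR_n = 0.75 × 114 = 85.5 kips.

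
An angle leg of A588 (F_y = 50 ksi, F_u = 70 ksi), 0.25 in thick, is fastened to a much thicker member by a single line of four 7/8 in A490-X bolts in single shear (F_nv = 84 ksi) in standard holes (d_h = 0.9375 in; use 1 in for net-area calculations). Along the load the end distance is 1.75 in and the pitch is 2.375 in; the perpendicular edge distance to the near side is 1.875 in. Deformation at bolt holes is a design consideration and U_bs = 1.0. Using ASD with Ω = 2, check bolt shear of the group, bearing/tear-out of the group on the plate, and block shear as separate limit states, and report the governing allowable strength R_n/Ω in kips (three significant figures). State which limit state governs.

Bolt shear: A_b = π·0.875²/4 = 0.6013 in²; R_n = 84 × 0.6013 × 4 × 1 = 202 kips → 202 / 2 = 101 kips.
Bearing: edge l_c = 1.281, r_n = 26.91 kips; interior l_c = 1.438, r_n = 30.19 kips; R_n = 26.91 + 3·30.19 = 117.5 kips → 58.7 kips.
Block shear: A_gv = 2.219, A_nv = 1.344, A_nt = 0.3438 in²; R_n = min(0.6F_uA_nv, 0.6F_yA_gv) + U_bs·F_u·A_nt = 80.5 kips → 40.2 kips.
Block shear governs: 40.2 kips.

40.2 kips (block shear governs)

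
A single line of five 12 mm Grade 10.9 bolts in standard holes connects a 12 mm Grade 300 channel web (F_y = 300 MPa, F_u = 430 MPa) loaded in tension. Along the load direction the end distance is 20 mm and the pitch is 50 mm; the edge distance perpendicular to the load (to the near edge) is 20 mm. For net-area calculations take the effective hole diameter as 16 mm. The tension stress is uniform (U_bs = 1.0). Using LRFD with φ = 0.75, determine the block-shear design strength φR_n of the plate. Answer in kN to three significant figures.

390 kN

Shear plane L_v = 20 + 4·50 = 220 mm; A_gv = 220 × 12 = 2640 mm².
A_nv = (220 − 4.5·16) × 12 = 1776 mm².
A_nt = (20 − 0.5·16) × 12 = 144 mm².
0.6 F_u A_nv = 458.2 kN; 0.6 F_y A_gv = 475.2 kN → shear rupture governs the shear term.
R_n = 458.2 + 1.0 × 430 × 144 / 1000 = 520.1 kN.
Design strength φR_n = 0.75 × 520.1 = 390 kN.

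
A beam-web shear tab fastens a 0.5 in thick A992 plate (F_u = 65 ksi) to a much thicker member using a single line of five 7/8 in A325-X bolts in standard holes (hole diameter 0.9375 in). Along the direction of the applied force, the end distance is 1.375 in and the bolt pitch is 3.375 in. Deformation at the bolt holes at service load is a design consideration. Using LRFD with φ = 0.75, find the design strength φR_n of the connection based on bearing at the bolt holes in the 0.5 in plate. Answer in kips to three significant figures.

Per bolt r_n = 1.2 l_c t F_u ≤ 2.4 d t F_u; upper limit = 2.4 × 0.875 × 0.5 × 65 = 68.25 kips.
Edge bolt: l_c = 1.375 − 0.9375/2 = 0.9062 in → 1.2 × 0.9062 × 0.5 × 65 = 35.34 → r_n = 35.34 kips.
Interior bolts: l_c = 3.375 − 0.9375 = 2.438 in → 1.2 × 2.438 × 0.5 × 65 = 95.06 → r_n = 68.25 kips.
R_n = 1 × 35.34 + 4 × 68.25 = 308.3 kips.
Design strength φR_n = 0.75 × 308.3 = 231 kips.

231 kips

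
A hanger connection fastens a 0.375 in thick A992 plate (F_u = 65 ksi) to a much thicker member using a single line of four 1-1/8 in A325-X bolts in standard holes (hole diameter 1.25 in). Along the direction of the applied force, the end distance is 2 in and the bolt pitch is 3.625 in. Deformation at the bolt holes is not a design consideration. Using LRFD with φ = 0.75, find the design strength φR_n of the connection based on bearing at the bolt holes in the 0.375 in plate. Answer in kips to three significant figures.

223 kips

Per bolt r_n = 1.5 l_c t F_u ≤ 3.0 d t F_u; upper limit = 3.0 × 1.125 × 0.375 × 65 = 82.27 kips.
Edge bolt: l_c = 2 − 1.25/2 = 1.375 in → 1.5 × 1.375 × 0.375 × 65 = 50.27 → r_n = 50.27 kips.
Interior bolts: l_c = 3.625 − 1.25 = 2.375 in → 1.5 × 2.375 × 0.375 × 65 = 86.84 → r_n = 82.27 kips.
R_n = 1 × 50.27 + 3 × 82.27 = 297.1 kips.
Design strength φR_n = 0.75 × 297.1 = 223 kips.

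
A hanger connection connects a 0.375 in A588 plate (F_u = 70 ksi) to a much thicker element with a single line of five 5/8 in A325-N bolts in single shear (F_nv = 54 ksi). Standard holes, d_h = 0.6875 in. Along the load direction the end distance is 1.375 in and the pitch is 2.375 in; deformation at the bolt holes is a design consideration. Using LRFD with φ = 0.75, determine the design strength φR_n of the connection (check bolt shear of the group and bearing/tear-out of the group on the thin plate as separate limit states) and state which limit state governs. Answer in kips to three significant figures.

Bolt shear: A_b = π·0.625²/4 = 0.3068 in²; R_n = 54 × 0.3068 × 5 × 1 = 82.83 kips → 0.75 × 82.83 = 62.1 kips.
Bearing (1.2 l_c t F_u ≤ 2.4 d t F_u): upper limit = 2.4·0.625·0.375·70 = 39.38 kips.
  Edge l_c = 1.375 − 0.6875/2 = 1.031 → r_n = 32.48 kips; interior l_c = 2.375 − 0.6875 = 1.688 → r_n = 39.38 kips.
  R_n,bearing = 1·32.48 + 4·39.38 = 190 kips → 0.75 × 190 = 142 kips.
Bolt shear governs: 62.1 kips.

62.1 kips (bolt shear governs)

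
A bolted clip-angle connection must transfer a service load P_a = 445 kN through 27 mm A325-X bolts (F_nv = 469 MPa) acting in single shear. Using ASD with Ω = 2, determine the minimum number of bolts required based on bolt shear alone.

4 bolts

A_b = π·27²/4 = 572.6 mm².
Per-bolt allowable strength R_n/Ω = 469 × 572.6 × 1 / 1000 / 2 = 134.3 kN.
n ≥ 445 / 134.3 = 3.314 → use 4 bolts.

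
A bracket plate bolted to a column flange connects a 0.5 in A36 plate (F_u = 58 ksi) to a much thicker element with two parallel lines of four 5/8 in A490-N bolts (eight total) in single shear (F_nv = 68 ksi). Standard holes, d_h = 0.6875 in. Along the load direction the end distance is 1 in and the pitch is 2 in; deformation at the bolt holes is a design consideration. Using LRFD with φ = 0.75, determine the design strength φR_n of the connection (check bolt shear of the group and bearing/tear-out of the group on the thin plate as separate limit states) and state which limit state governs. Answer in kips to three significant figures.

125 kips (bolt shear governs)

Bolt shear: A_b = π·0.625²/4 = 0.3068 in²; R_n = 68 × 0.3068 × 8 × 1 = 166.9 kips → 0.75 × 166.9 = 125 kips.
Bearing (1.2 l_c t F_u ≤ 2.4 d t F_u): upper limit = 2.4·0.625·0.5·58 = 43.5 kips.
  Edge l_c = 1 − 0.6875/2 = 0.6562 → r_n = 22.84 kips; interior l_c = 2 − 0.6875 = 1.312 → r_n = 43.5 kips.
  R_n,bearing = 2·22.84 + 6·43.5 = 306.7 kips → 0.75 × 306.7 = 230 kips.
Bolt shear governs: 125 kips.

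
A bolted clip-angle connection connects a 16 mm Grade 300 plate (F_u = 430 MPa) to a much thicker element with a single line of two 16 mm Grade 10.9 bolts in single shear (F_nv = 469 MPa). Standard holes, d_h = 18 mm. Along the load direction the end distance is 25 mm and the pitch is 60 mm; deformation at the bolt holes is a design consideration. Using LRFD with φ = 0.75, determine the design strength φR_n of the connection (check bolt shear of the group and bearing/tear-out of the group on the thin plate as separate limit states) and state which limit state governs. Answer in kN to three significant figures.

141 kN (bolt shear governs)

Bolt shear: A_b = π·16²/4 = 201.1 mm²; R_n = 469 × 201.1 × 2 × 1 / 1000 = 188.6 kN → 0.75 × 188.6 = 141 kN.
Bearing (1.2 l_c t F_u ≤ 2.4 d t F_u): upper limit = 2.4·16·16·430 / 1000 = 264.2 kN.
  Edge l_c = 25 − 18/2 = 16 → r_n = 132.1 kN; interior l_c = 60 − 18 = 42 → r_n = 264.2 kN.
  R_n,bearing = 1·132.1 + 1·264.2 = 396.3 kN → 0.75 × 396.3 = 297 kN.
Bolt shear governs: 141 kN.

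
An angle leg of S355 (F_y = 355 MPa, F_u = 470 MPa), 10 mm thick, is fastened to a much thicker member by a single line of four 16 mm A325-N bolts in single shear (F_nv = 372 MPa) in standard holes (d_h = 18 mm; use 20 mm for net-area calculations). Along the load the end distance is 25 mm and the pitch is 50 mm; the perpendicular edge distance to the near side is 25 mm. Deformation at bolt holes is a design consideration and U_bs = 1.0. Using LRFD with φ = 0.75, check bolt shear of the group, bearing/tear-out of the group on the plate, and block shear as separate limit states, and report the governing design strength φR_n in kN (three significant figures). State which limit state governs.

Bolt shear: A_b = π·16²/4 = 201.1 mm²; R_n = 372 × 201.1 × 4 × 1 / 1000 = 299.2 kN → 0.75 × 299.2 = 224 kN.
Bearing: edge l_c = 16, r_n = 90.24 kN; interior l_c = 32, r_n = 180.5 kN; R_n = 90.24 + 3·180.5 = 631.7 kN → 474 kN.
Block shear: A_gv = 1750, A_nv = 1050, A_nt = 150 mm²; R_n = min(0.6F_uA_nv, 0.6F_yA_gv) + U_bs·F_u·A_nt = 366.6 kN → 275 kN.
Bolt shear governs: 224 kN.

224 kN (bolt shear governs)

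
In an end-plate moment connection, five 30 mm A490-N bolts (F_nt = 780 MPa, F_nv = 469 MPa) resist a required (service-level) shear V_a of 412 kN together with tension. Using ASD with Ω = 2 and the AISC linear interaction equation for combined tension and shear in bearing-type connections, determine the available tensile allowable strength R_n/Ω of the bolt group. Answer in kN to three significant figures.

1110 kN

A_b = π·30²/4 = 706.9 mm²; f_rv = 412 × 1000 / (5 × 706.9) = 116.6 MPa.
F'_nt = 1.3 F_nt − (Ω F_nt / F_nv) f_rv = 1.3·780 − (2·780/469)·116.6 = 626.3 MPa, capped at F_nt → F'_nt = 626.3 MPa.
R_n = F'_nt · A_b · n = 626.3 × 706.9 × 5 / 1000 = 2213 kN.
Allowable strength R_n/Ω = 2213 / 2 = 1110 kN.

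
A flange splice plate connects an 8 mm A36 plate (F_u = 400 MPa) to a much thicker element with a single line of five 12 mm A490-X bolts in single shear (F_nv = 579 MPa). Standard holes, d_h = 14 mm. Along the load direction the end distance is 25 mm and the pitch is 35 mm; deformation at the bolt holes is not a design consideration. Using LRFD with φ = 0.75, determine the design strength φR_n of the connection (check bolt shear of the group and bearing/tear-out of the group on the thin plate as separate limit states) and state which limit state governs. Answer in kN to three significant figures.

Bolt shear: A_b = π·12²/4 = 113.1 mm²; R_n = 579 × 113.1 × 5 × 1 / 1000 = 327.4 kN → 0.75 × 327.4 = 246 kN.
Bearing (1.5 l_c t F_u ≤ 3.0 d t F_u): upper limit = 3.0·12·8·400 / 1000 = 115.2 kN.
  Edge l_c = 25 − 14/2 = 18 → r_n = 86.4 kN; interior l_c = 35 − 14 = 21 → r_n = 100.8 kN.
  R_n,bearing = 1·86.4 + 4·100.8 = 489.6 kN → 0.75 × 489.6 = 367 kN.
Bolt shear governs: 246 kN.

246 kN (bolt shear governs)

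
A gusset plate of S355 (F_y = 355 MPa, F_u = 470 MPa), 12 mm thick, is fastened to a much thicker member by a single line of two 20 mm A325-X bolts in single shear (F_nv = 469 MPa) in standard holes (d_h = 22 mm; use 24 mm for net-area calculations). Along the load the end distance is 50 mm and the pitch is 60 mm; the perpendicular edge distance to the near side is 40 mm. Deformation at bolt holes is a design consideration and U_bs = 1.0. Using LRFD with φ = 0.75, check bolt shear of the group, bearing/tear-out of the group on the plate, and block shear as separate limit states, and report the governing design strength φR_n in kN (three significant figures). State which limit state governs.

Bolt shear: A_b = π·20²/4 = 314.2 mm²; R_n = 469 × 314.2 × 2 × 1 / 1000 = 294.7 kN → 0.75 × 294.7 = 221 kN.
Bearing: edge l_c = 39, r_n = 264 kN; interior l_c = 38, r_n = 257.2 kN; R_n = 264 + 1·257.2 = 521.1 kN → 391 kN.
Block shear: A_gv = 1320, A_nv = 888, A_nt = 336 mm²; R_n = min(0.6F_uA_nv, 0.6F_yA_gv) + U_bs·F_u·A_nt = 408.3 kN → 306 kN.
Bolt shear governs: 221 kN.

221 kN (bolt shear governs)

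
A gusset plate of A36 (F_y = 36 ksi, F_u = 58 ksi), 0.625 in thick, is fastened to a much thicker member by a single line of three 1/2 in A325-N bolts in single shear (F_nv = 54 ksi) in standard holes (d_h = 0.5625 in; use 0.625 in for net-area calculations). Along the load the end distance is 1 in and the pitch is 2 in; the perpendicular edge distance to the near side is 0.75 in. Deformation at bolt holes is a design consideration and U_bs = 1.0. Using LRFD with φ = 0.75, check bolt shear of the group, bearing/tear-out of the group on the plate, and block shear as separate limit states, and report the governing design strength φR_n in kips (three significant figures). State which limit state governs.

23.9 kips (bolt shear governs)

Bolt shear: A_b = π·0.5²/4 = 0.1963 in²; R_n = 54 × 0.1963 × 3 × 1 = 31.81 kips → 0.75 × 31.81 = 23.9 kips.
Bearing: edge l_c = 0.7188, r_n = 31.27 kips; interior l_c = 1.438, r_n = 43.5 kips; R_n = 31.27 + 2·43.5 = 118.3 kips → 88.7 kips.
Block shear: A_gv = 3.125, A_nv = 2.148, A_nt = 0.2734 in²; R_n = min(0.6F_uA_nv, 0.6F_yA_gv) + U_bs·F_u·A_nt = 83.36 kips → 62.5 kips.
Bolt shear governs: 23.9 kips.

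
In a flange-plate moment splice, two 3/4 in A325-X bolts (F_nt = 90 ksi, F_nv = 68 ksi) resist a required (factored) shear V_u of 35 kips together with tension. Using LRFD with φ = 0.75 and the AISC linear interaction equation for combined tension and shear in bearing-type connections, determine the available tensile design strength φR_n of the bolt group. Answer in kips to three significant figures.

A_b = π·0.75²/4 = 0.4418 in²; f_rv = 35 / (2 × 0.4418) = 39.61 ksi.
F'_nt = 1.3 F_nt − (F_nt / φF_nv) f_rv = 1.3·90 − (90/(0.75·68))·39.61 = 47.1 ksi, capped at F_nt → F'_nt = 47.1 ksi.
R_n = F'_nt · A_b · n = 47.1 × 0.4418 × 2 = 41.61 kips.
Design strength φR_n = 0.75 × 41.61 = 31.2 kips.

31.2 kips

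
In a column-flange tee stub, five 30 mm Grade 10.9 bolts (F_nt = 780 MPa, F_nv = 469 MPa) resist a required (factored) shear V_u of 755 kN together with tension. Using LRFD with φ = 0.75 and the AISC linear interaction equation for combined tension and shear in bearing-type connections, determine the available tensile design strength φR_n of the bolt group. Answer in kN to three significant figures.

1430 kN

A_b = π·30²/4 = 706.9 mm²; f_rv = 755 × 1000 / (5 × 706.9) = 213.6 MPa.
F'_nt = 1.3 F_nt − (F_nt / φF_nv) f_rv = 1.3·780 − (780/(0.75·469))·213.6 = 540.3 MPa, capped at F_nt → F'_nt = 540.3 MPa.
R_n = F'_nt · A_b · n = 540.3 × 706.9 × 5 / 1000 = 1910 kN.
Design strength φR_n = 0.75 × 1910 = 1430 kN.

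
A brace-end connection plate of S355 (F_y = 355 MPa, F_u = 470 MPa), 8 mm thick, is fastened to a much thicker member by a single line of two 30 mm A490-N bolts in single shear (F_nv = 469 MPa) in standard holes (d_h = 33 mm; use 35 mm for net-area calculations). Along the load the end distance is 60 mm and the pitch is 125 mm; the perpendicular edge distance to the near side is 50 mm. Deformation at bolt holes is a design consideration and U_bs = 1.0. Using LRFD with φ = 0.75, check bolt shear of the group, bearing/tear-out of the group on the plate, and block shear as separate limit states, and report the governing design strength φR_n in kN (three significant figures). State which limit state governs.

Bolt shear: A_b = π·30²/4 = 706.9 mm²; R_n = 469 × 706.9 × 2 × 1 / 1000 = 663 kN → 0.75 × 663 = 497 kN.
Bearing: edge l_c = 43.5, r_n = 196.3 kN; interior l_c = 92, r_n = 270.7 kN; R_n = 196.3 + 1·270.7 = 467 kN → 350 kN.
Block shear: A_gv = 1480, A_nv = 1060, A_nt = 260 mm²; R_n = min(0.6F_uA_nv, 0.6F_yA_gv) + U_bs·F_u·A_nt = 421.1 kN → 316 kN.
Block shear governs: 316 kN.

316 kN (block shear governs)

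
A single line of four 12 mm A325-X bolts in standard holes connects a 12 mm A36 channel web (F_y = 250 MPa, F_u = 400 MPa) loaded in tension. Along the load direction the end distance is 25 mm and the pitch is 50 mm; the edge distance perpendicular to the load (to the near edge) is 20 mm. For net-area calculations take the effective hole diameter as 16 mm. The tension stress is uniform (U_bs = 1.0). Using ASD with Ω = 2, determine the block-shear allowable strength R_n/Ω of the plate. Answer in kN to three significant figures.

186 kN

Shear plane L_v = 25 + 3·50 = 175 mm; A_gv = 175 × 12 = 2100 mm².
A_nv = (175 − 3.5·16) × 12 = 1428 mm².
A_nt = (20 − 0.5·16) × 12 = 144 mm².
0.6 F_u A_nv = 342.7 kN; 0.6 F_y A_gv = 315 kN → shear yielding governs the shear term.
R_n = 315 + 1.0 × 400 × 144 / 1000 = 372.6 kN.
Allowable strength R_n/Ω = 372.6 / 2 = 186 kN.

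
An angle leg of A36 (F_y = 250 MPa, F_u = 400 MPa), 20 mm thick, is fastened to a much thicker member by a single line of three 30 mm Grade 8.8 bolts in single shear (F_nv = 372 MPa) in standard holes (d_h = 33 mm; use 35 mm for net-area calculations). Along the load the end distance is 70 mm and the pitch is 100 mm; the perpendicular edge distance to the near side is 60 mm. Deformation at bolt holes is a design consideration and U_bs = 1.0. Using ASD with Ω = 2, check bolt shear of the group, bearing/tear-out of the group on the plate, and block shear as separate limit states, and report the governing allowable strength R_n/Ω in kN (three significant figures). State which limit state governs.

Bolt shear: A_b = π·30²/4 = 706.9 mm²; R_n = 372 × 706.9 × 3 × 1 / 1000 = 788.9 kN → 788.9 / 2 = 394 kN.
Bearing: edge l_c = 53.5, r_n = 513.6 kN; interior l_c = 67, r_n = 576 kN; R_n = 513.6 + 2·576 = 1666 kN → 833 kN.
Block shear: A_gv = 5400, A_nv = 3650, A_nt = 850 mm²; R_n = min(0.6F_uA_nv, 0.6F_yA_gv) + U_bs·F_u·A_nt = 1150 kN → 575 kN.
Bolt shear governs: 394 kN.

394 kN (bolt shear governs)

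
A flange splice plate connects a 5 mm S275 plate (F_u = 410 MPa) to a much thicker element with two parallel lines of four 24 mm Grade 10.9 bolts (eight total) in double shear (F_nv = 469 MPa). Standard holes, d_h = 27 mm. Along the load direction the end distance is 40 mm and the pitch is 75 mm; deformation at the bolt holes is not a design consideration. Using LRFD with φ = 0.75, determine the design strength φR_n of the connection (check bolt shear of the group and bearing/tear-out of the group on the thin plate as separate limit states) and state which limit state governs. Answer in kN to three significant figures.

Bolt shear: A_b = π·24²/4 = 452.4 mm²; R_n = 469 × 452.4 × 8 × 2 / 1000 = 3395 kN → 0.75 × 3395 = 2550 kN.
Bearing (1.5 l_c t F_u ≤ 3.0 d t F_u): upper limit = 3.0·24·5·410 / 1000 = 147.6 kN.
  Edge l_c = 40 − 27/2 = 26.5 → r_n = 81.49 kN; interior l_c = 75 − 27 = 48 → r_n = 147.6 kN.
  R_n,bearing = 2·81.49 + 6·147.6 = 1049 kN → 0.75 × 1049 = 786 kN.
Bearing governs: 786 kN.

786 kN (bearing governs)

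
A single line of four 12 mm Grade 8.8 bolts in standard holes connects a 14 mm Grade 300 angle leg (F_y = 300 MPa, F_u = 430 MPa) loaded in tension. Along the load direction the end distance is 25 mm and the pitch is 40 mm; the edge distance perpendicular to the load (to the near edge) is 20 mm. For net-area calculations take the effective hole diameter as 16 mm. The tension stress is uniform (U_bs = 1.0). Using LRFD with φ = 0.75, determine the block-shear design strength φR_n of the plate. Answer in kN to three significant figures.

295 kN

Shear plane L_v = 25 + 3·40 = 145 mm; A_gv = 145 × 14 = 2030 mm².
A_nv = (145 − 3.5·16) × 14 = 1246 mm².
A_nt = (20 − 0.5·16) × 14 = 168 mm².
0.6 F_u A_nv = 321.5 kN; 0.6 F_y A_gv = 365.4 kN → shear rupture governs the shear term.
R_n = 321.5 + 1.0 × 430 × 168 / 1000 = 393.7 kN.
Design strength φR_n = 0.75 × 393.7 = 295 kN.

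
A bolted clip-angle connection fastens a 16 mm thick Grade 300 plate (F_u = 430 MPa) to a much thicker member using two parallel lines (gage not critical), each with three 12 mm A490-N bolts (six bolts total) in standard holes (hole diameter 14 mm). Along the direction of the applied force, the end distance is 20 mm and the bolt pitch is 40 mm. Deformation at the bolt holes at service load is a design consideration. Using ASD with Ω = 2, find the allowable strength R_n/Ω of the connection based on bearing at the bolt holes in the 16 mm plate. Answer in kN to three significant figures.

504 kN

Per bolt r_n = 1.2 l_c t F_u ≤ 2.4 d t F_u; upper limit = 2.4 × 12 × 16 × 430 / 1000 = 198.1 kN.
Edge bolt: l_c = 20 − 14/2 = 13 mm → 1.2 × 13 × 16 × 430 / 1000 = 107.3 → r_n = 107.3 kN.
Interior bolts: l_c = 40 − 14 = 26 mm → 1.2 × 26 × 16 × 430 / 1000 = 214.7 → r_n = 198.1 kN.
R_n = 2 × 107.3 + 4 × 198.1 = 1007 kN.
Allowable strength R_n/Ω = 1007 / 2 = 504 kN.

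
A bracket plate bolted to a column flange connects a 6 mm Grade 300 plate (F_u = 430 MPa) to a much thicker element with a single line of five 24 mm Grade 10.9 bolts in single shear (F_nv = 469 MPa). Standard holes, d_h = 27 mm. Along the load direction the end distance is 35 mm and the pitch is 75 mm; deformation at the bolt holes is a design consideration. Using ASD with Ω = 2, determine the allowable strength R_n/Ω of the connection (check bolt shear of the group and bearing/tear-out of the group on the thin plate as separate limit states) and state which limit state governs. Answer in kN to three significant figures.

Bolt shear: A_b = π·24²/4 = 452.4 mm²; R_n = 469 × 452.4 × 5 × 1 / 1000 = 1061 kN → 1061 / 2 = 530 kN.
Bearing (1.2 l_c t F_u ≤ 2.4 d t F_u): upper limit = 2.4·24·6·430 / 1000 = 148.6 kN.
  Edge l_c = 35 − 27/2 = 21.5 → r_n = 66.56 kN; interior l_c = 75 − 27 = 48 → r_n = 148.6 kN.
  R_n,bearing = 1·66.56 + 4·148.6 = 661 kN → 661 / 2 = 330 kN.
Bearing governs: 330 kN.

330 kN (bearing governs)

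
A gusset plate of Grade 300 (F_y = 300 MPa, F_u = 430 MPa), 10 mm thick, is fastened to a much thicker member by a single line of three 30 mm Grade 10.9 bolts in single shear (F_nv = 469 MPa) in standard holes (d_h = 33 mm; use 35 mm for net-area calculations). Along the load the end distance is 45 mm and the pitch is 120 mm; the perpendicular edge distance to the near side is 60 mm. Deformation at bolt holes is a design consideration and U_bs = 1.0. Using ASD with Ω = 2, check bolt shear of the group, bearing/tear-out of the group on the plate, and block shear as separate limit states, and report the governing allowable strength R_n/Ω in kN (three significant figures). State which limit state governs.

Bolt shear: A_b = π·30²/4 = 706.9 mm²; R_n = 469 × 706.9 × 3 × 1 / 1000 = 994.5 kN → 994.5 / 2 = 497 kN.
Bearing: edge l_c = 28.5, r_n = 147.1 kN; interior l_c = 87, r_n = 309.6 kN; R_n = 147.1 + 2·309.6 = 766.3 kN → 383 kN.
Block shear: A_gv = 2850, A_nv = 1975, A_nt = 425 mm²; R_n = min(0.6F_uA_nv, 0.6F_yA_gv) + U_bs·F_u·A_nt = 692.3 kN → 346 kN.
Block shear governs: 346 kN.

346 kN (block shear governs)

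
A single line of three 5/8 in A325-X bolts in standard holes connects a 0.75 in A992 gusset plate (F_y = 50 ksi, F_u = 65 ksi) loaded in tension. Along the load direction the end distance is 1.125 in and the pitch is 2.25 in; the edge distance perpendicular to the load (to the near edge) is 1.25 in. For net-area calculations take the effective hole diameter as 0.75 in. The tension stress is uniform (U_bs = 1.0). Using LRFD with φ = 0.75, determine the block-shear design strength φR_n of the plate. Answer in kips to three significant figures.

114 kips

Shear plane L_v = 1.125 + 2·2.25 = 5.625 in; A_gv = 5.625 × 0.75 = 4.219 in².
A_nv = (5.625 − 2.5·0.75) × 0.75 = 2.812 in².
A_nt = (1.25 − 0.5·0.75) × 0.75 = 0.6562 in².
0.6 F_u A_nv = 109.7 kips; 0.6 F_y A_gv = 126.6 kips → shear rupture governs the shear term.
R_n = 109.7 + 1.0 × 65 × 0.6562 = 152.3 kips.
Design strength φR_n = 0.75 × 152.3 = 114 kips.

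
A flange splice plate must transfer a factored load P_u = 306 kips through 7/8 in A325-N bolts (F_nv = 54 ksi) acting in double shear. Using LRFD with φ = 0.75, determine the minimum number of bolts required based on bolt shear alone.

A_b = π·0.875²/4 = 0.6013 in².
Per-bolt design strength φR_n = 0.75 × 54 × 0.6013 × 2 = 48.71 kips.
n ≥ 306 / 48.71 = 6.282 → use 7 bolts.

7 bolts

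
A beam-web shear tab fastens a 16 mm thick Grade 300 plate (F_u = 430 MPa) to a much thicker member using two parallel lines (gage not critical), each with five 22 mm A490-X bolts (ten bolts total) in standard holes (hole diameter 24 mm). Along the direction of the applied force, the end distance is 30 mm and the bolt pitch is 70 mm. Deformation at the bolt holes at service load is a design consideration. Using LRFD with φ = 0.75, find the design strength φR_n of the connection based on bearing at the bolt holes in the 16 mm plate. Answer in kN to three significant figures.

2400 kN

Per bolt r_n = 1.2 l_c t F_u ≤ 2.4 d t F_u; upper limit = 2.4 × 22 × 16 × 430 / 1000 = 363.3 kN.
Edge bolt: l_c = 30 − 24/2 = 18 mm → 1.2 × 18 × 16 × 430 / 1000 = 148.6 → r_n = 148.6 kN.
Interior bolts: l_c = 70 − 24 = 46 mm → 1.2 × 46 × 16 × 430 / 1000 = 379.8 → r_n = 363.3 kN.
R_n = 2 × 148.6 + 8 × 363.3 = 3203 kN.
Design strength φR_n = 0.75 × 3203 = 2400 kN.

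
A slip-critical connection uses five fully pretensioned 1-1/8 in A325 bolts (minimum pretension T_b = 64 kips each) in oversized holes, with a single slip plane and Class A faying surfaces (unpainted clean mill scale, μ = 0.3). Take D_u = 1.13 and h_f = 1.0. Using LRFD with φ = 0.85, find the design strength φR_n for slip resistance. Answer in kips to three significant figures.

92.2 kips

R_n = μ · D_u · h_f · T_b · n_s · n_b = 0.3 × 1.13 × 1.0 × 64 × 1 × 5 = 108.5 kips.
Design strength φR_n = 0.85 × 108.5 = 92.2 kips.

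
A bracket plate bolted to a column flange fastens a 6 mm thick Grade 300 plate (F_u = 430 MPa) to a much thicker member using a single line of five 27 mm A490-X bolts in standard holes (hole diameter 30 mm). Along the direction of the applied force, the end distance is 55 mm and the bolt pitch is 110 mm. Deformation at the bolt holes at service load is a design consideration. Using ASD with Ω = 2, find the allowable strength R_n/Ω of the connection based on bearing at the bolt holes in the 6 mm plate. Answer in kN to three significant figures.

396 kN

Per bolt r_n = 1.2 l_c t F_u ≤ 2.4 d t F_u; upper limit = 2.4 × 27 × 6 × 430 / 1000 = 167.2 kN.
Edge bolt: l_c = 55 − 30/2 = 40 mm → 1.2 × 40 × 6 × 430 / 1000 = 123.8 → r_n = 123.8 kN.
Interior bolts: l_c = 110 − 30 = 80 mm → 1.2 × 80 × 6 × 430 / 1000 = 247.7 → r_n = 167.2 kN.
R_n = 1 × 123.8 + 4 × 167.2 = 792.6 kN.
Allowable strength R_n/Ω = 792.6 / 2 = 396 kN.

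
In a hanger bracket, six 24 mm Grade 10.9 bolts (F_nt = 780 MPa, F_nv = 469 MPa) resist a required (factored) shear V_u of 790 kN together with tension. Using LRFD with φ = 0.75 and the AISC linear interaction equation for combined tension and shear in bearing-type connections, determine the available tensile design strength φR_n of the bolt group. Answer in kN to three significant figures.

750 kN

A_b = π·24²/4 = 452.4 mm²; f_rv = 790 × 1000 / (6 × 452.4) = 291 MPa.
F'_nt = 1.3 F_nt − (F_nt / φF_nv) f_rv = 1.3·780 − (780/(0.75·469))·291 = 368.6 MPa, capped at F_nt → F'_nt = 368.6 MPa.
R_n = F'_nt · A_b · n = 368.6 × 452.4 × 6 / 1000 = 1001 kN.
Design strength φR_n = 0.75 × 1001 = 750 kN.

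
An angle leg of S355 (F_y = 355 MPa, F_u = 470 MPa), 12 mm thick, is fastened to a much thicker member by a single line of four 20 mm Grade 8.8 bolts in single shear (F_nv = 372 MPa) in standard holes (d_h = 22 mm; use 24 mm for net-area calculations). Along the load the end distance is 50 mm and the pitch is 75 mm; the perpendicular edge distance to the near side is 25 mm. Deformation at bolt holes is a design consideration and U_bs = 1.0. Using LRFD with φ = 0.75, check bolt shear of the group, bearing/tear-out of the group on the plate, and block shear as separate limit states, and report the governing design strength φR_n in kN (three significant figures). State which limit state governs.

Bolt shear: A_b = π·20²/4 = 314.2 mm²; R_n = 372 × 314.2 × 4 × 1 / 1000 = 467.5 kN → 0.75 × 467.5 = 351 kN.
Bearing: edge l_c = 39, r_n = 264 kN; interior l_c = 53, r_n = 270.7 kN; R_n = 264 + 3·270.7 = 1076 kN → 807 kN.
Block shear: A_gv = 3300, A_nv = 2292, A_nt = 156 mm²; R_n = min(0.6F_uA_nv, 0.6F_yA_gv) + U_bs·F_u·A_nt = 719.7 kN → 540 kN.
Bolt shear governs: 351 kN.

351 kN (bolt shear governs)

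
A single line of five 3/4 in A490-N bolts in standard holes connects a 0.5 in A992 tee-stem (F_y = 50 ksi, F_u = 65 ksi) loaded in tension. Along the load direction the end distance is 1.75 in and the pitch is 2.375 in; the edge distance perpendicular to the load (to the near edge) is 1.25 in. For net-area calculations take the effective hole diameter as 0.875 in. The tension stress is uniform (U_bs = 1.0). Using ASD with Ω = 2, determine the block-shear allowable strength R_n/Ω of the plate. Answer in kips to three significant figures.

84.5 kips

Shear plane L_v = 1.75 + 4·2.375 = 11.25 in; A_gv = 11.25 × 0.5 = 5.625 in².
A_nv = (11.25 − 4.5·0.875) × 0.5 = 3.656 in².
A_nt = (1.25 − 0.5·0.875) × 0.5 = 0.4062 in².
0.6 F_u A_nv = 142.6 kips; 0.6 F_y A_gv = 168.8 kips → shear rupture governs the shear term.
R_n = 142.6 + 1.0 × 65 × 0.4062 = 169 kips.
Allowable strength R_n/Ω = 169 / 2 = 84.5 kips.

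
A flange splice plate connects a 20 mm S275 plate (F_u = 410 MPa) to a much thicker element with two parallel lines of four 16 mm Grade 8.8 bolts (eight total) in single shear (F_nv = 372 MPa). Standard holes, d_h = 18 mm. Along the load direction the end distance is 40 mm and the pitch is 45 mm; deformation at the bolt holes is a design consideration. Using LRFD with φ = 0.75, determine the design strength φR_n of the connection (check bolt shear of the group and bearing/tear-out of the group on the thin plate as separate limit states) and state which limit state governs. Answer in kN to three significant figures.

Bolt shear: A_b = π·16²/4 = 201.1 mm²; R_n = 372 × 201.1 × 8 × 1 / 1000 = 598.4 kN → 0.75 × 598.4 = 449 kN.
Bearing (1.2 l_c t F_u ≤ 2.4 d t F_u): upper limit = 2.4·16·20·410 / 1000 = 314.9 kN.
  Edge l_c = 40 − 18/2 = 31 → r_n = 305 kN; interior l_c = 45 − 18 = 27 → r_n = 265.7 kN.
  R_n,bearing = 2·305 + 6·265.7 = 2204 kN → 0.75 × 2204 = 1650 kN.
Bolt shear governs: 449 kN.

449 kN (bolt shear governs)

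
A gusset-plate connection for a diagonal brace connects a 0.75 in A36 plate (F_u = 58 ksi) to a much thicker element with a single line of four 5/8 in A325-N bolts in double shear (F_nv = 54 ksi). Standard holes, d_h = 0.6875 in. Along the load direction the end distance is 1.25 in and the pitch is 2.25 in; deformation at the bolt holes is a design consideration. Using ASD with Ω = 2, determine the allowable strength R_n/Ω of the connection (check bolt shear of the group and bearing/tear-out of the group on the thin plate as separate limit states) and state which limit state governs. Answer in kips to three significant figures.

66.3 kips (bolt shear governs)

Bolt shear: A_b = π·0.625²/4 = 0.3068 in²; R_n = 54 × 0.3068 × 4 × 2 = 132.5 kips → 132.5 / 2 = 66.3 kips.
Bearing (1.2 l_c t F_u ≤ 2.4 d t F_u): upper limit = 2.4·0.625·0.75·58 = 65.25 kips.
  Edge l_c = 1.25 − 0.6875/2 = 0.9062 → r_n = 47.31 kips; interior l_c = 2.25 − 0.6875 = 1.562 → r_n = 65.25 kips.
  R_n,bearing = 1·47.31 + 3·65.25 = 243.1 kips → 243.1 / 2 = 122 kips.
Bolt shear governs: 66.3 kips.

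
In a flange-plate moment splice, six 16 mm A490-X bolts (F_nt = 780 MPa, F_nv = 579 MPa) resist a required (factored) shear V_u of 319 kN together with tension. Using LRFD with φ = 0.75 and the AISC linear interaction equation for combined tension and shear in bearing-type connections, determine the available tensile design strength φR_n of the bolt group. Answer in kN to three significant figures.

A_b = π·16²/4 = 201.1 mm²; f_rv = 319 × 1000 / (6 × 201.1) = 264.4 MPa.
F'_nt = 1.3 F_nt − (F_nt / φF_nv) f_rv = 1.3·780 − (780/(0.75·579))·264.4 = 539 MPa, capped at F_nt → F'_nt = 539 MPa.
R_n = F'_nt · A_b · n = 539 × 201.1 × 6 / 1000 = 650.3 kN.
Design strength φR_n = 0.75 × 650.3 = 488 kN.

488 kN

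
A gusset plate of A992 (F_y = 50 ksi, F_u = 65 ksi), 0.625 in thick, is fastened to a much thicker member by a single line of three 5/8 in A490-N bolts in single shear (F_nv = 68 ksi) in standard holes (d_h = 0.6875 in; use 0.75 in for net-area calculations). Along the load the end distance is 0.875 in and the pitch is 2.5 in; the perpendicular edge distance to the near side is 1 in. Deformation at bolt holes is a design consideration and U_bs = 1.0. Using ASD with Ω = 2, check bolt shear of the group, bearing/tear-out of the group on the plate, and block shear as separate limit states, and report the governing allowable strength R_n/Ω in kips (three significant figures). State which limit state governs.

Bolt shear: A_b = π·0.625²/4 = 0.3068 in²; R_n = 68 × 0.3068 × 3 × 1 = 62.59 kips → 62.59 / 2 = 31.3 kips.
Bearing: edge l_c = 0.5312, r_n = 25.9 kips; interior l_c = 1.812, r_n = 60.94 kips; R_n = 25.9 + 2·60.94 = 147.8 kips → 73.9 kips.
Block shear: A_gv = 3.672, A_nv = 2.5, A_nt = 0.3906 in²; R_n = min(0.6F_uA_nv, 0.6F_yA_gv) + U_bs·F_u·A_nt = 122.9 kips → 61.4 kips.
Bolt shear governs: 31.3 kips.

31.3 kips (bolt shear governs)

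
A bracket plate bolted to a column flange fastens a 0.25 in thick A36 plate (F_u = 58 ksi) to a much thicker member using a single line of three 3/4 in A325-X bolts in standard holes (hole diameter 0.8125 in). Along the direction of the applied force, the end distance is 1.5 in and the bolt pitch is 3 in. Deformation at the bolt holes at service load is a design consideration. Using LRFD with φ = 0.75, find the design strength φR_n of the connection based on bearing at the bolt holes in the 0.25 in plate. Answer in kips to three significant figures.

Per bolt r_n = 1.2 l_c t F_u ≤ 2.4 d t F_u; upper limit = 2.4 × 0.75 × 0.25 × 58 = 26.1 kips.
Edge bolt: l_c = 1.5 − 0.8125/2 = 1.094 in → 1.2 × 1.094 × 0.25 × 58 = 19.03 → r_n = 19.03 kips.
Interior bolts: l_c = 3 − 0.8125 = 2.188 in → 1.2 × 2.188 × 0.25 × 58 = 38.06 → r_n = 26.1 kips.
R_n = 1 × 19.03 + 2 × 26.1 = 71.23 kips.
Design strength φR_n = 0.75 × 71.23 = 53.4 kips.

53.4 kips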